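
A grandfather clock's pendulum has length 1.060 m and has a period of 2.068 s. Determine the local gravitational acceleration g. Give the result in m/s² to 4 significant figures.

9.785 m/s²

From T = 2π√(L/g), g = 4π²L/T² = 4π² × 1.060/2.0680² = 9.785 m/s².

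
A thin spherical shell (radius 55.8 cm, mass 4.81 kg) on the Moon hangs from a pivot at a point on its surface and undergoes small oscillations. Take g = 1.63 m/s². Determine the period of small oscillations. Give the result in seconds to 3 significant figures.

4.75 s

I_cm = (2/3)mr² = 0.9984 kg·m². The pivot is at distance d = 0.558 m from the centre of mass.
By the parallel-axis theorem, I = I_cm + md² = 0.9984 + 1.498 = 2.496 kg·m².
T = 2π√(I/(mgd)) = 2π√(2.496/(4.81 × 1.63 × 0.558)) = 4.75 s.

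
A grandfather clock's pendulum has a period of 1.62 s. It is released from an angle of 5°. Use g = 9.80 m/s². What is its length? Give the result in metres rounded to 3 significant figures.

0.651 m

From T = 2π√(L/g), L = gT²/(4π²) = 9.80 × 1.620²/(4π²) = 0.651 m.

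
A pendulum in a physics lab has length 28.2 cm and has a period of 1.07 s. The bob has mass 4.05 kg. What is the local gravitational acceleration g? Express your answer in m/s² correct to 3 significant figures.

9.72 m/s²

From T = 2π√(L/g), g = 4π²L/T² = 4π² × 0.282/1.070² = 9.72 m/s².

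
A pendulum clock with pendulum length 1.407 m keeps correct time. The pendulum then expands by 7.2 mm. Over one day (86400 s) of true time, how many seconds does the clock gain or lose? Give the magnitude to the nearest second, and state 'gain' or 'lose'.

lose 220 s

T ∝ √L, so T'/T = √(1.41420/1.407) = 1.00256.
In 86400 s of true time the clock registers 86400/1.00256 = 86179.8 s, so it loses 220 s.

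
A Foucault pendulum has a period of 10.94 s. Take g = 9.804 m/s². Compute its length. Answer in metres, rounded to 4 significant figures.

From T = 2π√(L/g), L = gT²/(4π²) = 9.804 × 10.940²/(4π²) = 29.72 m.

29.72 m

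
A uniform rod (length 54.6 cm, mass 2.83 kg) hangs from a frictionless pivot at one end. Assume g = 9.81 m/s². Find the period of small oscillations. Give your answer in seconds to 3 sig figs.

For a physical pendulum T = 2π√(I/(mgd)), with d = 0.2730 m from pivot to centre of mass.
I_cm = mL²/12 = 2.83 × 0.546²/12 = 0.07031 kg·m²; I = I_cm + md² = 0.07031 + 2.83 × 0.2730² = 0.2812 kg·m².
T = 2π√(0.2812/(2.83 × 9.81 × 0.2730)) = 1.21 s.

1.21 s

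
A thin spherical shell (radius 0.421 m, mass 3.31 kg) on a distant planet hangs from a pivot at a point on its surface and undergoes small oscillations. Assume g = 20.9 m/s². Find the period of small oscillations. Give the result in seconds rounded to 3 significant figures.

1.15 s

I_cm = (2/3)mr² = 0.3911 kg·m². The pivot is at distance d = 0.421 m from the centre of mass.
By the parallel-axis theorem, I = I_cm + md² = 0.3911 + 0.5867 = 0.9778 kg·m².
T = 2π√(I/(mgd)) = 2π√(0.9778/(3.31 × 20.9 × 0.421)) = 1.15 s.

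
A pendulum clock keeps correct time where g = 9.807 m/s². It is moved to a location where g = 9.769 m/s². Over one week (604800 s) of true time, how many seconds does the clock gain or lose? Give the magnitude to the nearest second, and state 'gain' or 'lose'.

The clock's period scales as T ∝ 1/√g, so T'/T = √(9.807/9.769) = 1.00194.
In 604800 s of true time the clock registers 604800/1.00194 = 603627.1 s, so it loses 1173 s.

lose 1173 s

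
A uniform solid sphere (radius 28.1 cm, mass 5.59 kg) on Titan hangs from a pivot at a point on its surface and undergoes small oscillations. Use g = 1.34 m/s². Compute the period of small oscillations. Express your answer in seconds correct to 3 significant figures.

I_cm = (2/5)mr² = 0.1766 kg·m². The pivot is at distance d = 0.281 m from the centre of mass.
By the parallel-axis theorem, I = I_cm + md² = 0.1766 + 0.4414 = 0.6179 kg·m².
T = 2π√(I/(mgd)) = 2π√(0.6179/(5.59 × 1.34 × 0.281)) = 3.40 s.

3.40 s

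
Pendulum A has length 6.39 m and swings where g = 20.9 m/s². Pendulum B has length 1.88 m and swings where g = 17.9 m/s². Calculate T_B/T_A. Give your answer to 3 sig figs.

0.586

T = 2π√(L/g), so T_B/T_A = √((L_B/g_B)/(L_A/g_A)) = √((1.88/17.9)/(6.39/20.9)) = 0.586.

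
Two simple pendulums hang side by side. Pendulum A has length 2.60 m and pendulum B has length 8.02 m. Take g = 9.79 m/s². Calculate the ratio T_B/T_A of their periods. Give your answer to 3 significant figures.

1.76

T ∝ √L, so T_B/T_A = √(L_B/L_A) = √(8.02/2.60) = 1.76.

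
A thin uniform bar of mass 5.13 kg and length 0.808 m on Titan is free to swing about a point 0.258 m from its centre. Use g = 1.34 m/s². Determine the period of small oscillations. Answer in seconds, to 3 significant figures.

For a physical pendulum T = 2π√(I/(mgd)), with d = 0.2580 m from pivot to centre of mass.
I_cm = mL²/12 = 5.13 × 0.808²/12 = 0.2791 kg·m²; I = I_cm + md² = 0.2791 + 5.13 × 0.2580² = 0.6206 kg·m².
T = 2π√(0.6206/(5.13 × 1.34 × 0.2580)) = 3.72 s.

3.72 s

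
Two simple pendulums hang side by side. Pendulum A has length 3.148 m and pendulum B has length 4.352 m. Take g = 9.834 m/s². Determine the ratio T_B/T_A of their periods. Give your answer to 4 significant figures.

T ∝ √L, so T_B/T_A = √(L_B/L_A) = √(4.352/3.148) = 1.176.

1.176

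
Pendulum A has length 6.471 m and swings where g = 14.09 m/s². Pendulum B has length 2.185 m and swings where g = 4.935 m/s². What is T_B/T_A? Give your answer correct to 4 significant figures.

0.9819

T = 2π√(L/g), so T_B/T_A = √((L_B/g_B)/(L_A/g_A)) = √((2.185/4.935)/(6.471/14.09)) = 0.9819.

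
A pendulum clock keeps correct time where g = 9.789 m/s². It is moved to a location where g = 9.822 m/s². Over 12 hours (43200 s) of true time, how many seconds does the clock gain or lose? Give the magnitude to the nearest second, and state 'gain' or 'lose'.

The clock's period scales as T ∝ 1/√g, so T'/T = √(9.789/9.822) = 0.998319.
In 43200 s of true time the clock registers 43200/0.998319 = 43272.8 s, so it gains 73 s.

gain 73 s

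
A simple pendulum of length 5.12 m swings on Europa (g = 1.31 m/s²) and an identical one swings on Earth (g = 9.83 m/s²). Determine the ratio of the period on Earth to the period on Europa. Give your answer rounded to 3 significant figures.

T ∝ 1/√g, so T₂/T₁ = √(g₁/g₂) = √(1.31/9.83) = 0.365.

0.365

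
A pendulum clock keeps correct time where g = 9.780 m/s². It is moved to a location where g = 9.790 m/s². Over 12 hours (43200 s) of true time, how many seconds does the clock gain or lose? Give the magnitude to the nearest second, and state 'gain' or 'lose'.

The clock's period scales as T ∝ 1/√g, so T'/T = √(9.780/9.790) = 0.999489.
In 43200 s of true time the clock registers 43200/0.999489 = 43222.1 s, so it gains 22 s.

gain 22 s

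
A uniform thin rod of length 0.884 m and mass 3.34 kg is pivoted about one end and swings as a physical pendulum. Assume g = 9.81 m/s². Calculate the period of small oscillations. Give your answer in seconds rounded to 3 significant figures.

For a physical pendulum T = 2π√(I/(mgd)), with d = 0.4420 m from pivot to centre of mass.
I_cm = mL²/12 = 3.34 × 0.884²/12 = 0.2175 kg·m²; I = I_cm + md² = 0.2175 + 3.34 × 0.4420² = 0.8700 kg·m².
T = 2π√(0.8700/(3.34 × 9.81 × 0.4420)) = 1.54 s.

1.54 s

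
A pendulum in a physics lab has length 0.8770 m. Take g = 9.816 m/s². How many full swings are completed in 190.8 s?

T = 2π√(L/g) = 2π√(0.8770/9.816) = 1.8781 s.
Number of complete oscillations = ⌊190.8/1.8781⌋ = ⌊101.59⌋ = 101.

101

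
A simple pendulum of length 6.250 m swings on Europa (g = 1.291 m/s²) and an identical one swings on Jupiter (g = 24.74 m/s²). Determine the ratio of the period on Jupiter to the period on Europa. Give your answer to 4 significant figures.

0.2284

T ∝ 1/√g, so T₂/T₁ = √(g₁/g₂) = √(1.291/24.74) = 0.2284.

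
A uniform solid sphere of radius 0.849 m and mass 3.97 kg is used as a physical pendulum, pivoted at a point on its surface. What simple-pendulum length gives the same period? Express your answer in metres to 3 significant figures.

The equivalent simple-pendulum length is L_eq = I/(md), where I is about the pivot and d = 0.8490 m.
I_cm = (2/5)mR² = 1.145 kg·m², so I = I_cm + md² = 1.145 + 2.862 = 4.006 kg·m².
L_eq = 4.006/(3.97 × 0.8490) = 1.19 m.

1.19 m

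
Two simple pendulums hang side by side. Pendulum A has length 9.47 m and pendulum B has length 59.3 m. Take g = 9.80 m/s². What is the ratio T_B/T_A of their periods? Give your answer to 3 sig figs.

T ∝ √L, so T_B/T_A = √(L_B/L_A) = √(59.3/9.47) = 2.50.

2.50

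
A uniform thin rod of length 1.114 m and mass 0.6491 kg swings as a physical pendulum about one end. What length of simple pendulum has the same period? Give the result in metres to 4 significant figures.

0.7427 m

The equivalent simple-pendulum length is L_eq = I/(md), where I is about the pivot and d = 0.55700 m.
I_cm = (1/12)mL² = 0.067128 kg·m², so I = I_cm + md² = 0.067128 + 0.20138 = 0.26851 kg·m².
L_eq = 0.26851/(0.6491 × 0.55700) = 0.7427 m.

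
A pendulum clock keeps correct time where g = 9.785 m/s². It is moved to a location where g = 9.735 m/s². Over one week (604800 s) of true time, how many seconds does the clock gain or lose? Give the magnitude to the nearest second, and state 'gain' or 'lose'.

lose 1547 s

The clock's period scales as T ∝ 1/√g, so T'/T = √(9.785/9.735) = 1.00256.
In 604800 s of true time the clock registers 604800/1.00256 = 603252.8 s, so it loses 1547 s.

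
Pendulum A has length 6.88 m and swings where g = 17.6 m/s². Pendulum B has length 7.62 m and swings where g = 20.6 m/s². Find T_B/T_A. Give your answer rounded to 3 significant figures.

0.973

T = 2π√(L/g), so T_B/T_A = √((L_B/g_B)/(L_A/g_A)) = √((7.62/20.6)/(6.88/17.6)) = 0.973.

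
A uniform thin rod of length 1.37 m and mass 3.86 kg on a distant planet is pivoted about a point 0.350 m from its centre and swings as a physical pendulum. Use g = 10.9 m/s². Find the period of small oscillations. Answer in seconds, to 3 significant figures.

1.70 s

For a physical pendulum T = 2π√(I/(mgd)), with d = 0.3500 m from pivot to centre of mass.
I_cm = mL²/12 = 3.86 × 1.37²/12 = 0.6037 kg·m²; I = I_cm + md² = 0.6037 + 3.86 × 0.3500² = 1.077 kg·m².
T = 2π√(1.077/(3.86 × 10.9 × 0.3500)) = 1.70 s.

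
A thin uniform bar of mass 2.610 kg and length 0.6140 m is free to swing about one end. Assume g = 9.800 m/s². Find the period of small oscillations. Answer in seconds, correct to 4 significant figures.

For a physical pendulum T = 2π√(I/(mgd)), with d = 0.30700 m from pivot to centre of mass.
I_cm = mL²/12 = 2.610 × 0.6140²/12 = 0.081997 kg·m²; I = I_cm + md² = 0.081997 + 2.610 × 0.30700² = 0.32799 kg·m².
T = 2π√(0.32799/(2.610 × 9.800 × 0.30700)) = 1.284 s.

1.284 s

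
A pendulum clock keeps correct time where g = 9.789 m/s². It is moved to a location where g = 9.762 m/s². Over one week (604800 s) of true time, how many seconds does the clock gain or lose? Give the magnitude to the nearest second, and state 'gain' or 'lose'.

lose 835 s

The clock's period scales as T ∝ 1/√g, so T'/T = √(9.789/9.762) = 1.00138.
In 604800 s of true time the clock registers 604800/1.00138 = 603965.3 s, so it loses 835 s.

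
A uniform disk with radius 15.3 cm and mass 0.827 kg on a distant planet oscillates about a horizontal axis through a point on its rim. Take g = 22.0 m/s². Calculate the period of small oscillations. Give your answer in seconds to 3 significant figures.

I_cm = ½mr² = 0.009680 kg·m². The pivot is at distance d = 0.153 m from the centre of mass.
By the parallel-axis theorem, I = I_cm + md² = 0.009680 + 0.01936 = 0.02904 kg·m².
T = 2π√(I/(mgd)) = 2π√(0.02904/(0.827 × 22.0 × 0.153)) = 0.642 s.

0.642 s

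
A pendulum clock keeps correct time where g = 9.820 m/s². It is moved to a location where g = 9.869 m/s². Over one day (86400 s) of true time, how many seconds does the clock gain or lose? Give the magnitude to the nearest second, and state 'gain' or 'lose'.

The clock's period scales as T ∝ 1/√g, so T'/T = √(9.820/9.869) = 0.997514.
In 86400 s of true time the clock registers 86400/0.997514 = 86615.3 s, so it gains 215 s.

gain 215 s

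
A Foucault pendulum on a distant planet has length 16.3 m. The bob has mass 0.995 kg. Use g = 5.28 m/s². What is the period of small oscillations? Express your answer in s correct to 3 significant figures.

11.0 s

T = 2π√(L/g) = 2π√(16.3/5.28) = 2π × 1.757 = 11.0 s.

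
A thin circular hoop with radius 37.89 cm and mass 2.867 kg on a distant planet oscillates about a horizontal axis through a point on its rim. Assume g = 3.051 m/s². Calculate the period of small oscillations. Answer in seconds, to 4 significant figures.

3.131 s

I_cm = mr² = 0.41160 kg·m². The pivot is at distance d = 0.3789 m from the centre of mass.
By the parallel-axis theorem, I = I_cm + md² = 0.41160 + 0.41160 = 0.82320 kg·m².
T = 2π√(I/(mgd)) = 2π√(0.82320/(2.867 × 3.051 × 0.3789)) = 3.131 s.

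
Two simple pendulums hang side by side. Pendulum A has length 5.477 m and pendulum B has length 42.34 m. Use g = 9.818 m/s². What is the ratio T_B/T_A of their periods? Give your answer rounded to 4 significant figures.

T ∝ √L, so T_B/T_A = √(L_B/L_A) = √(42.34/5.477) = 2.780.

2.780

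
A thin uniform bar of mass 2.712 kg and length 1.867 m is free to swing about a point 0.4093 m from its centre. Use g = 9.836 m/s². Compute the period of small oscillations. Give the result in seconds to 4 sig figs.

For a physical pendulum T = 2π√(I/(mgd)), with d = 0.40930 m from pivot to centre of mass.
I_cm = mL²/12 = 2.712 × 1.867²/12 = 0.78777 kg·m²; I = I_cm + md² = 0.78777 + 2.712 × 0.40930² = 1.2421 kg·m².
T = 2π√(1.2421/(2.712 × 9.836 × 0.40930)) = 2.119 s.

2.119 s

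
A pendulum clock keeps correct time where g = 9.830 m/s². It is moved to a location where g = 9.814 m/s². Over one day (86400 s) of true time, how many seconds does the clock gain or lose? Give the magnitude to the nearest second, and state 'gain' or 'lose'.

lose 70 s

The clock's period scales as T ∝ 1/√g, so T'/T = √(9.830/9.814) = 1.00081.
In 86400 s of true time the clock registers 86400/1.00081 = 86329.7 s, so it loses 70 s.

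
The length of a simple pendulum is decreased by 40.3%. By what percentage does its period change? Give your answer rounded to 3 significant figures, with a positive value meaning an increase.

T ∝ √L, so T'/T = √(0.5970) = 0.7727.
Percentage change in T = (0.7727 − 1) × 100% = -22.7%.

-22.7%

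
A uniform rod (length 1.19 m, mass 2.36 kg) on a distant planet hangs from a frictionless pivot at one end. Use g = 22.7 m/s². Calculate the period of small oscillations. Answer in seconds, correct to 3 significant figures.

For a physical pendulum T = 2π√(I/(mgd)), with d = 0.5950 m from pivot to centre of mass.
I_cm = mL²/12 = 2.36 × 1.19²/12 = 0.2785 kg·m²; I = I_cm + md² = 0.2785 + 2.36 × 0.5950² = 1.114 kg·m².
T = 2π√(1.114/(2.36 × 22.7 × 0.5950)) = 1.17 s.

1.17 s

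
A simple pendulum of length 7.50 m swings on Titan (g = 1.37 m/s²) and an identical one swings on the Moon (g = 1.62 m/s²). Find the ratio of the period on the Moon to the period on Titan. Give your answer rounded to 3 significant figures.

T ∝ 1/√g, so T₂/T₁ = √(g₁/g₂) = √(1.37/1.62) = 0.920.

0.920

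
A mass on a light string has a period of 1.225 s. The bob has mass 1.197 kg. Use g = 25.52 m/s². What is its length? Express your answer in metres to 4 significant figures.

From T = 2π√(L/g), L = gT²/(4π²) = 25.52 × 1.2250²/(4π²) = 0.9700 m.

0.9700 m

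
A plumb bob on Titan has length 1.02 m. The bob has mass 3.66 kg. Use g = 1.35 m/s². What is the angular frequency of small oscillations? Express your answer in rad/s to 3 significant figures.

ω = √(g/L) = √(1.35/1.02) = 1.15 rad/s.

1.15 rad/s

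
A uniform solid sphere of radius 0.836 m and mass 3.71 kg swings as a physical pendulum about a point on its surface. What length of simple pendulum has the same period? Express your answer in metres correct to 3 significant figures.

The equivalent simple-pendulum length is L_eq = I/(md), where I is about the pivot and d = 0.8360 m.
I_cm = (2/5)mR² = 1.037 kg·m², so I = I_cm + md² = 1.037 + 2.593 = 3.630 kg·m².
L_eq = 3.630/(3.71 × 0.8360) = 1.17 m.

1.17 m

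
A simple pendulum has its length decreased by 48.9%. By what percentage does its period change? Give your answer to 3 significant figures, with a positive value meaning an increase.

-28.5%

T ∝ √L, so T'/T = √(0.5110) = 0.7148.
Percentage change in T = (0.7148 − 1) × 100% = -28.5%.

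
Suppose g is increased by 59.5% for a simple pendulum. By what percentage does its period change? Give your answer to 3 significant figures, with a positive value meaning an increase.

T ∝ 1/√g, so T'/T = 1/√(1.595) = 0.7918.
Percentage change in T = (0.7918 − 1) × 100% = -20.8%.

-20.8%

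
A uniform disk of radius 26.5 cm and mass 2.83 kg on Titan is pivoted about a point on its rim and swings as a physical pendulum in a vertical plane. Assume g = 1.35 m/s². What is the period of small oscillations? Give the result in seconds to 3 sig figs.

I_cm = ½mr² = 0.09937 kg·m². The pivot is at distance d = 0.265 m from the centre of mass.
By the parallel-axis theorem, I = I_cm + md² = 0.09937 + 0.1987 = 0.2981 kg·m².
T = 2π√(I/(mgd)) = 2π√(0.2981/(2.83 × 1.35 × 0.265)) = 3.41 s.

3.41 s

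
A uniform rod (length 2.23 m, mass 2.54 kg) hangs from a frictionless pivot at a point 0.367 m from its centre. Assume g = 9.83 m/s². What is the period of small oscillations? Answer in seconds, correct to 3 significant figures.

2.45 s

For a physical pendulum T = 2π√(I/(mgd)), with d = 0.3670 m from pivot to centre of mass.
I_cm = mL²/12 = 2.54 × 2.23²/12 = 1.053 kg·m²; I = I_cm + md² = 1.053 + 2.54 × 0.3670² = 1.395 kg·m².
T = 2π√(1.395/(2.54 × 9.83 × 0.3670)) = 2.45 s.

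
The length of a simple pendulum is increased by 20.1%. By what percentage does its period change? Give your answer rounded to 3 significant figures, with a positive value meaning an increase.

9.59%

T ∝ √L, so T'/T = √(1.201) = 1.096.
Percentage change in T = (1.096 − 1) × 100% = 9.59%.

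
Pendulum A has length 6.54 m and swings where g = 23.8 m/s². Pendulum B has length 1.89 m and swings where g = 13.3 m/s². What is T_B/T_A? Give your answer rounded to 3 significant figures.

T = 2π√(L/g), so T_B/T_A = √((L_B/g_B)/(L_A/g_A)) = √((1.89/13.3)/(6.54/23.8)) = 0.719.

0.719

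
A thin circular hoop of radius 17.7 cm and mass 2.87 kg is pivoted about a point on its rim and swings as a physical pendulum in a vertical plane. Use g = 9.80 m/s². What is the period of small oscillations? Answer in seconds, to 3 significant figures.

I_cm = mr² = 0.08991 kg·m². The pivot is at distance d = 0.177 m from the centre of mass.
By the parallel-axis theorem, I = I_cm + md² = 0.08991 + 0.08991 = 0.1798 kg·m².
T = 2π√(I/(mgd)) = 2π√(0.1798/(2.87 × 9.80 × 0.177)) = 1.19 s.

1.19 s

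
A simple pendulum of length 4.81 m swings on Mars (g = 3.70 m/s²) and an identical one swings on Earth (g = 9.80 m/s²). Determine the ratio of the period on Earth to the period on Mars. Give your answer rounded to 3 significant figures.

0.614

T ∝ 1/√g, so T₂/T₁ = √(g₁/g₂) = √(3.70/9.80) = 0.614.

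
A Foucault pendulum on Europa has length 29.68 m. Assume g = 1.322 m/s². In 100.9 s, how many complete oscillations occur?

T = 2π√(L/g) = 2π√(29.68/1.322) = 29.771 s.
Number of complete oscillations = ⌊100.9/29.771⌋ = ⌊3.3892⌋ = 3.

3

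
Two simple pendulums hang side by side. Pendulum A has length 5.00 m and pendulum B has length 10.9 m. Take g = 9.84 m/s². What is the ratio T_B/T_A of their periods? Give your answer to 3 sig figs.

T ∝ √L, so T_B/T_A = √(L_B/L_A) = √(10.9/5.00) = 1.48.

1.48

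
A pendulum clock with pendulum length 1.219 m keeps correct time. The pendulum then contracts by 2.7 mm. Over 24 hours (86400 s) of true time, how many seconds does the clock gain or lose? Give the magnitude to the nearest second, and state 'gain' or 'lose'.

T ∝ √L, so T'/T = √(1.21630/1.219) = 0.998892.
In 86400 s of true time the clock registers 86400/0.998892 = 86495.8 s, so it gains 96 s.

gain 96 s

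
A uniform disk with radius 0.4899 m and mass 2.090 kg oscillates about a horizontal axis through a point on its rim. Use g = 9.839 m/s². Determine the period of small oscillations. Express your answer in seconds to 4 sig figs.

I_cm = ½mr² = 0.25080 kg·m². The pivot is at distance d = 0.4899 m from the centre of mass.
By the parallel-axis theorem, I = I_cm + md² = 0.25080 + 0.50160 = 0.75241 kg·m².
T = 2π√(I/(mgd)) = 2π√(0.75241/(2.090 × 9.839 × 0.4899)) = 1.717 s.

1.717 s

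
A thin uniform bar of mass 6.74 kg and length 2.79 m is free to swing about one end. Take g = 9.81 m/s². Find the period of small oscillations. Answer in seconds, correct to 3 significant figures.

2.74 s

For a physical pendulum T = 2π√(I/(mgd)), with d = 1.395 m from pivot to centre of mass.
I_cm = mL²/12 = 6.74 × 2.79²/12 = 4.372 kg·m²; I = I_cm + md² = 4.372 + 6.74 × 1.395² = 17.49 kg·m².
T = 2π√(17.49/(6.74 × 9.81 × 1.395)) = 2.74 s.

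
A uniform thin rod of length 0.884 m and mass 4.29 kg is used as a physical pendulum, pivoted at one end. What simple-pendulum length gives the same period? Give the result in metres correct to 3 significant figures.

0.589 m

The equivalent simple-pendulum length is L_eq = I/(md), where I is about the pivot and d = 0.4420 m.
I_cm = (1/12)mL² = 0.2794 kg·m², so I = I_cm + md² = 0.2794 + 0.8381 = 1.117 kg·m².
L_eq = 1.117/(4.29 × 0.4420) = 0.589 m.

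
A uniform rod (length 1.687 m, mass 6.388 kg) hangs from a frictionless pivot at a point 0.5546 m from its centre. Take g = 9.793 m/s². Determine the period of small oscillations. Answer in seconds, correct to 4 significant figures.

1.990 s

For a physical pendulum T = 2π√(I/(mgd)), with d = 0.55460 m from pivot to centre of mass.
I_cm = mL²/12 = 6.388 × 1.687²/12 = 1.5150 kg·m²; I = I_cm + md² = 1.5150 + 6.388 × 0.55460² = 3.4798 kg·m².
T = 2π√(3.4798/(6.388 × 9.793 × 0.55460)) = 1.990 s.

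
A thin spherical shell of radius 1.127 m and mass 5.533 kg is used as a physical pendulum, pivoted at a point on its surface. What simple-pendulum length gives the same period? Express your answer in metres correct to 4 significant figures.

1.878 m

The equivalent simple-pendulum length is L_eq = I/(md), where I is about the pivot and d = 1.1270 m.
I_cm = (2/3)mR² = 4.6851 kg·m², so I = I_cm + md² = 4.6851 + 7.0276 = 11.713 kg·m².
L_eq = 11.713/(5.533 × 1.1270) = 1.878 m.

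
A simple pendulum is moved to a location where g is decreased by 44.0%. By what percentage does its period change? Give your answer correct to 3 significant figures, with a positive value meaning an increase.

33.6%

T ∝ 1/√g, so T'/T = 1/√(0.5600) = 1.336.
Percentage change in T = (1.336 − 1) × 100% = 33.6%.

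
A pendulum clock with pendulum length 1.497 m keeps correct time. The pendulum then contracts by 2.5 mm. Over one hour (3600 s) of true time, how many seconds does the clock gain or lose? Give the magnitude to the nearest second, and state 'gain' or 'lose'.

gain 3 s

T ∝ √L, so T'/T = √(1.49450/1.497) = 0.999165.
In 3600 s of true time the clock registers 3600/0.999165 = 3603.0 s, so it gains 3 s.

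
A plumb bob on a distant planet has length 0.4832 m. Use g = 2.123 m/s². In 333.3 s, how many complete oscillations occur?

111

T = 2π√(L/g) = 2π√(0.4832/2.123) = 2.9976 s.
Number of complete oscillations = ⌊333.3/2.9976⌋ = ⌊111.19⌋ = 111.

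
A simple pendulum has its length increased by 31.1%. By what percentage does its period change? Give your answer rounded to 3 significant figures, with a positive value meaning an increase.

T ∝ √L, so T'/T = √(1.311) = 1.145.
Percentage change in T = (1.145 − 1) × 100% = 14.5%.

14.5%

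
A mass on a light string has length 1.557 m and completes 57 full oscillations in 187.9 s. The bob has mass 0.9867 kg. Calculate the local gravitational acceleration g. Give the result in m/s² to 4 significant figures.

5.656 m/s²

T = 187.9/57 = 3.2965 s.
From T = 2π√(L/g), g = 4π²L/T² = 4π² × 1.557/3.2965² = 5.656 m/s².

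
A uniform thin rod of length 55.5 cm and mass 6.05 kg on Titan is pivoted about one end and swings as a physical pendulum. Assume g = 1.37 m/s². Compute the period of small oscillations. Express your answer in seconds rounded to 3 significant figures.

3.27 s

For a physical pendulum T = 2π√(I/(mgd)), with d = 0.2775 m from pivot to centre of mass.
I_cm = mL²/12 = 6.05 × 0.555²/12 = 0.1553 kg·m²; I = I_cm + md² = 0.1553 + 6.05 × 0.2775² = 0.6212 kg·m².
T = 2π√(0.6212/(6.05 × 1.37 × 0.2775)) = 3.27 s.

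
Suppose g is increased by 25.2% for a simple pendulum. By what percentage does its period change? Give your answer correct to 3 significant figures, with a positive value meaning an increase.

T ∝ 1/√g, so T'/T = 1/√(1.252) = 0.8937.
Percentage change in T = (0.8937 − 1) × 100% = -10.6%.

-10.6%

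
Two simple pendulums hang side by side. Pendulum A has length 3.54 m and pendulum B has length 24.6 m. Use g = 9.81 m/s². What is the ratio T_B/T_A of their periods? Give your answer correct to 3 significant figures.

T ∝ √L, so T_B/T_A = √(L_B/L_A) = √(24.6/3.54) = 2.64.

2.64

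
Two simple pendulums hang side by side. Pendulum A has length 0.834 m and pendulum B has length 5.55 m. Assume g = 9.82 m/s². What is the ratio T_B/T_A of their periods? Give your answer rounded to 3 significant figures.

T ∝ √L, so T_B/T_A = √(L_B/L_A) = √(5.55/0.834) = 2.58.

2.58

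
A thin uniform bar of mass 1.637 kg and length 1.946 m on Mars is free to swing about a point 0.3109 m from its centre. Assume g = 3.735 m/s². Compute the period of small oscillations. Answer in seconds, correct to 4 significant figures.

3.744 s

For a physical pendulum T = 2π√(I/(mgd)), with d = 0.31090 m from pivot to centre of mass.
I_cm = mL²/12 = 1.637 × 1.946²/12 = 0.51660 kg·m²; I = I_cm + md² = 0.51660 + 1.637 × 0.31090² = 0.67483 kg·m².
T = 2π√(0.67483/(1.637 × 3.735 × 0.31090)) = 3.744 s.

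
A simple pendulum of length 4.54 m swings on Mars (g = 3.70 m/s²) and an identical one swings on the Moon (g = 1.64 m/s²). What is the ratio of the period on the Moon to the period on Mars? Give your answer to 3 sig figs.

T ∝ 1/√g, so T₂/T₁ = √(g₁/g₂) = √(3.70/1.64) = 1.50.

1.50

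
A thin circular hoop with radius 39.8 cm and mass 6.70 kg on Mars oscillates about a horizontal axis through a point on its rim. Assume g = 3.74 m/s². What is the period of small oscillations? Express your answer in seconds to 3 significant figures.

I_cm = mr² = 1.061 kg·m². The pivot is at distance d = 0.398 m from the centre of mass.
By the parallel-axis theorem, I = I_cm + md² = 1.061 + 1.061 = 2.123 kg·m².
T = 2π√(I/(mgd)) = 2π√(2.123/(6.70 × 3.74 × 0.398)) = 2.90 s.

2.90 s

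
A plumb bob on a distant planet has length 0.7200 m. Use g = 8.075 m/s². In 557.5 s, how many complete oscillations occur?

297

T = 2π√(L/g) = 2π√(0.7200/8.075) = 1.8762 s.
Number of complete oscillations = ⌊557.5/1.8762⌋ = ⌊297.15⌋ = 297.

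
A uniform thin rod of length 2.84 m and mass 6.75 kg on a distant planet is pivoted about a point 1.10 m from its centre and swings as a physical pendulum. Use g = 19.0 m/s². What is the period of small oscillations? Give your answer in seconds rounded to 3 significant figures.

For a physical pendulum T = 2π√(I/(mgd)), with d = 1.100 m from pivot to centre of mass.
I_cm = mL²/12 = 6.75 × 2.84²/12 = 4.537 kg·m²; I = I_cm + md² = 4.537 + 6.75 × 1.100² = 12.70 kg·m².
T = 2π√(12.70/(6.75 × 19.0 × 1.100)) = 1.89 s.

1.89 s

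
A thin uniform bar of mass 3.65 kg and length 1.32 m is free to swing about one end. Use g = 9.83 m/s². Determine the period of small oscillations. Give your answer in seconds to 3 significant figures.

For a physical pendulum T = 2π√(I/(mgd)), with d = 0.6600 m from pivot to centre of mass.
I_cm = mL²/12 = 3.65 × 1.32²/12 = 0.5300 kg·m²; I = I_cm + md² = 0.5300 + 3.65 × 0.6600² = 2.120 kg·m².
T = 2π√(2.120/(3.65 × 9.83 × 0.6600)) = 1.88 s.

1.88 s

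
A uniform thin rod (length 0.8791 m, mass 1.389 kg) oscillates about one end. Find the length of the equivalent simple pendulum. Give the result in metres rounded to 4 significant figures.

The equivalent simple-pendulum length is L_eq = I/(md), where I is about the pivot and d = 0.43955 m.
I_cm = (1/12)mL² = 0.089454 kg·m², so I = I_cm + md² = 0.089454 + 0.26836 = 0.35781 kg·m².
L_eq = 0.35781/(1.389 × 0.43955) = 0.5861 m.

0.5861 m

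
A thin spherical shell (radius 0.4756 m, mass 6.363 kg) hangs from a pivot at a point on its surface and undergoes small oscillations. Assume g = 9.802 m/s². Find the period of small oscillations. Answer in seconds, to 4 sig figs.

1.787 s

I_cm = (2/3)mr² = 0.95952 kg·m². The pivot is at distance d = 0.4756 m from the centre of mass.
By the parallel-axis theorem, I = I_cm + md² = 0.95952 + 1.4393 = 2.3988 kg·m².
T = 2π√(I/(mgd)) = 2π√(2.3988/(6.363 × 9.802 × 0.4756)) = 1.787 s.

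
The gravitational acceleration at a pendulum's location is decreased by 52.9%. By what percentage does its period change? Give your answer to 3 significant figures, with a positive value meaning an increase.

45.7%

T ∝ 1/√g, so T'/T = 1/√(0.4710) = 1.457.
Percentage change in T = (1.457 − 1) × 100% = 45.7%.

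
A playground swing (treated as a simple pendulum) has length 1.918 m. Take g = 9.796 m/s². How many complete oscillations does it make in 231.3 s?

T = 2π√(L/g) = 2π√(1.918/9.796) = 2.7802 s.
Number of complete oscillations = ⌊231.3/2.7802⌋ = ⌊83.195⌋ = 83.

83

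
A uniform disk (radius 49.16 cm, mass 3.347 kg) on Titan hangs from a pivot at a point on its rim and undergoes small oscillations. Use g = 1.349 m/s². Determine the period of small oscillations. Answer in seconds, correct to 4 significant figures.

I_cm = ½mr² = 0.40444 kg·m². The pivot is at distance d = 0.4916 m from the centre of mass.
By the parallel-axis theorem, I = I_cm + md² = 0.40444 + 0.80887 = 1.2133 kg·m².
T = 2π√(I/(mgd)) = 2π√(1.2133/(3.347 × 1.349 × 0.4916)) = 4.645 s.

4.645 s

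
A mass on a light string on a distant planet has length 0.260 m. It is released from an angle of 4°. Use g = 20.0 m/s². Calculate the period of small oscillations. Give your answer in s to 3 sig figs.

0.716 s

T = 2π√(L/g) = 2π√(0.260/20.0) = 2π × 0.1140 = 0.716 s.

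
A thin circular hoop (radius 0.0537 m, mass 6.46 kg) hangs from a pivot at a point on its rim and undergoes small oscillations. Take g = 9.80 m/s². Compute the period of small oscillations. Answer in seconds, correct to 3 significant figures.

I_cm = mr² = 0.01863 kg·m². The pivot is at distance d = 0.0537 m from the centre of mass.
By the parallel-axis theorem, I = I_cm + md² = 0.01863 + 0.01863 = 0.03726 kg·m².
T = 2π√(I/(mgd)) = 2π√(0.03726/(6.46 × 9.80 × 0.0537)) = 0.658 s.

0.658 s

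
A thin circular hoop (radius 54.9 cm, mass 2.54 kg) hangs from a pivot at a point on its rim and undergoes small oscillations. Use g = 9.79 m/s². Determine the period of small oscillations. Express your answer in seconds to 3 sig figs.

I_cm = mr² = 0.7656 kg·m². The pivot is at distance d = 0.549 m from the centre of mass.
By the parallel-axis theorem, I = I_cm + md² = 0.7656 + 0.7656 = 1.531 kg·m².
T = 2π√(I/(mgd)) = 2π√(1.531/(2.54 × 9.79 × 0.549)) = 2.10 s.

2.10 s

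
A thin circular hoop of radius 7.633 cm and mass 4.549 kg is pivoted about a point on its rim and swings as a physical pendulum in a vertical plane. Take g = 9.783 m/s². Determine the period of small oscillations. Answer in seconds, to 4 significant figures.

I_cm = mr² = 0.026504 kg·m². The pivot is at distance d = 0.07633 m from the centre of mass.
By the parallel-axis theorem, I = I_cm + md² = 0.026504 + 0.026504 = 0.053007 kg·m².
T = 2π√(I/(mgd)) = 2π√(0.053007/(4.549 × 9.783 × 0.07633)) = 0.7849 s.

0.7849 s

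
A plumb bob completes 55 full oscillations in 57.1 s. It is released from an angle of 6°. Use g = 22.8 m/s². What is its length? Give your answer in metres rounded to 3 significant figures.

0.622 m

T = 57.1/55 = 1.038 s.
From T = 2π√(L/g), L = gT²/(4π²) = 22.8 × 1.038²/(4π²) = 0.622 m.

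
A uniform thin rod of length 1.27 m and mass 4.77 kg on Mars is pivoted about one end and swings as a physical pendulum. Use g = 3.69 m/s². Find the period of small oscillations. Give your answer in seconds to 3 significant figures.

For a physical pendulum T = 2π√(I/(mgd)), with d = 0.6350 m from pivot to centre of mass.
I_cm = mL²/12 = 4.77 × 1.27²/12 = 0.6411 kg·m²; I = I_cm + md² = 0.6411 + 4.77 × 0.6350² = 2.565 kg·m².
T = 2π√(2.565/(4.77 × 3.69 × 0.6350)) = 3.01 s.

3.01 s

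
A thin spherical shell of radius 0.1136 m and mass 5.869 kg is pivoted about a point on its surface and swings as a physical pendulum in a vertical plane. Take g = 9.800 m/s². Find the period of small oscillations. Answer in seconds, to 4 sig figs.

I_cm = (2/3)mr² = 0.050493 kg·m². The pivot is at distance d = 0.1136 m from the centre of mass.
By the parallel-axis theorem, I = I_cm + md² = 0.050493 + 0.075739 = 0.12623 kg·m².
T = 2π√(I/(mgd)) = 2π√(0.12623/(5.869 × 9.800 × 0.1136)) = 0.8733 s.

0.8733 s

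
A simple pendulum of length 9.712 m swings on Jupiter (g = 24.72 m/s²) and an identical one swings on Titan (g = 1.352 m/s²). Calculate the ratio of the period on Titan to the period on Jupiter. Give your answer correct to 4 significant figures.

4.276

T ∝ 1/√g, so T₂/T₁ = √(g₁/g₂) = √(24.72/1.352) = 4.276.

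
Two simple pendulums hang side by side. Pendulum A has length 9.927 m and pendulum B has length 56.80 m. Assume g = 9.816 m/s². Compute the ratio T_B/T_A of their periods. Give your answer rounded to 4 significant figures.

T ∝ √L, so T_B/T_A = √(L_B/L_A) = √(56.80/9.927) = 2.392.

2.392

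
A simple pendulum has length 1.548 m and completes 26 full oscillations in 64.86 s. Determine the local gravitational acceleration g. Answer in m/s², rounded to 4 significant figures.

9.820 m/s²

T = 64.86/26 = 2.4946 s.
From T = 2π√(L/g), g = 4π²L/T² = 4π² × 1.548/2.4946² = 9.820 m/s².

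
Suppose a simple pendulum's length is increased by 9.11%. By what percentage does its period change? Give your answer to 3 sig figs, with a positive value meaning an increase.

T ∝ √L, so T'/T = √(1.091) = 1.045.
Percentage change in T = (1.045 − 1) × 100% = 4.46%.

4.46%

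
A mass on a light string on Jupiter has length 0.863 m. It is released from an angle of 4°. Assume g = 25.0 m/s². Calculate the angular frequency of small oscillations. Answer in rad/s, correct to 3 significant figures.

ω = √(g/L) = √(25.0/0.863) = 5.38 rad/s.

5.38 rad/s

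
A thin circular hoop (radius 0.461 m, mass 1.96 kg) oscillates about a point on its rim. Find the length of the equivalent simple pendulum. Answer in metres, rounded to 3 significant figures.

0.922 m

The equivalent simple-pendulum length is L_eq = I/(md), where I is about the pivot and d = 0.4610 m.
I_cm = mR² = 0.4165 kg·m², so I = I_cm + md² = 0.4165 + 0.4165 = 0.8331 kg·m².
L_eq = 0.8331/(1.96 × 0.4610) = 0.922 m.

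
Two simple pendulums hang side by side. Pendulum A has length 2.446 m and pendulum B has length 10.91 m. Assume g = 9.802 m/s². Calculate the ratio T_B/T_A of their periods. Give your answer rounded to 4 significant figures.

2.112

T ∝ √L, so T_B/T_A = √(L_B/L_A) = √(10.91/2.446) = 2.112.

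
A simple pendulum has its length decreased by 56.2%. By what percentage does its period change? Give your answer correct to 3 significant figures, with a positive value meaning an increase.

T ∝ √L, so T'/T = √(0.4380) = 0.6618.
Percentage change in T = (0.6618 − 1) × 100% = -33.8%.

-33.8%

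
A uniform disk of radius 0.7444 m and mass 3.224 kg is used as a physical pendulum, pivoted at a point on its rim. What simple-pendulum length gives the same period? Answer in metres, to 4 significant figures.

1.117 m

The equivalent simple-pendulum length is L_eq = I/(md), where I is about the pivot and d = 0.74440 m.
I_cm = ½mR² = 0.89326 kg·m², so I = I_cm + md² = 0.89326 + 1.7865 = 2.6798 kg·m².
L_eq = 2.6798/(3.224 × 0.74440) = 1.117 m.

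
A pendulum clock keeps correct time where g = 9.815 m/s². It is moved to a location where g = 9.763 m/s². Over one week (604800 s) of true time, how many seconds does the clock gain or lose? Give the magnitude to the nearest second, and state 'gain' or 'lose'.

The clock's period scales as T ∝ 1/√g, so T'/T = √(9.815/9.763) = 1.00266.
In 604800 s of true time the clock registers 604800/1.00266 = 603195.8 s, so it loses 1604 s.

lose 1604 s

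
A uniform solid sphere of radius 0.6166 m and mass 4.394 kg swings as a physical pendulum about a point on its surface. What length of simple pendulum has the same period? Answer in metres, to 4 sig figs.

0.8632 m

The equivalent simple-pendulum length is L_eq = I/(md), where I is about the pivot and d = 0.61660 m.
I_cm = (2/5)mR² = 0.66823 kg·m², so I = I_cm + md² = 0.66823 + 1.6706 = 2.3388 kg·m².
L_eq = 2.3388/(4.394 × 0.61660) = 0.8632 m.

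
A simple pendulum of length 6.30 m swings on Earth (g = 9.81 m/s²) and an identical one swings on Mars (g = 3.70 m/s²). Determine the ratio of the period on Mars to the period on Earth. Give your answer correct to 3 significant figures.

1.63

T ∝ 1/√g, so T₂/T₁ = √(g₁/g₂) = √(9.81/3.70) = 1.63.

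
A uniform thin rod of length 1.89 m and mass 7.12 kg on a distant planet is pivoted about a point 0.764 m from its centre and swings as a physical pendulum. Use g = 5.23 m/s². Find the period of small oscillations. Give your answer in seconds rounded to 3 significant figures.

2.95 s

For a physical pendulum T = 2π√(I/(mgd)), with d = 0.7640 m from pivot to centre of mass.
I_cm = mL²/12 = 7.12 × 1.89²/12 = 2.119 kg·m²; I = I_cm + md² = 2.119 + 7.12 × 0.7640² = 6.275 kg·m².
T = 2π√(6.275/(7.12 × 5.23 × 0.7640)) = 2.95 s.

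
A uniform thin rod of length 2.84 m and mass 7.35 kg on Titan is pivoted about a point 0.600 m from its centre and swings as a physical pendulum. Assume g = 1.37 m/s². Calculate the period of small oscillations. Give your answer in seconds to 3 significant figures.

For a physical pendulum T = 2π√(I/(mgd)), with d = 0.6000 m from pivot to centre of mass.
I_cm = mL²/12 = 7.35 × 2.84²/12 = 4.940 kg·m²; I = I_cm + md² = 4.940 + 7.35 × 0.6000² = 7.586 kg·m².
T = 2π√(7.586/(7.35 × 1.37 × 0.6000)) = 7.04 s.

7.04 s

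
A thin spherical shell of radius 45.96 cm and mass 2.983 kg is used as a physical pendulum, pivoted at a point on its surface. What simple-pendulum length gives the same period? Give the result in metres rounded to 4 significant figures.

The equivalent simple-pendulum length is L_eq = I/(md), where I is about the pivot and d = 0.45960 m.
I_cm = (2/3)mR² = 0.42007 kg·m², so I = I_cm + md² = 0.42007 + 0.63011 = 1.0502 kg·m².
L_eq = 1.0502/(2.983 × 0.45960) = 0.7660 m.

0.7660 m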